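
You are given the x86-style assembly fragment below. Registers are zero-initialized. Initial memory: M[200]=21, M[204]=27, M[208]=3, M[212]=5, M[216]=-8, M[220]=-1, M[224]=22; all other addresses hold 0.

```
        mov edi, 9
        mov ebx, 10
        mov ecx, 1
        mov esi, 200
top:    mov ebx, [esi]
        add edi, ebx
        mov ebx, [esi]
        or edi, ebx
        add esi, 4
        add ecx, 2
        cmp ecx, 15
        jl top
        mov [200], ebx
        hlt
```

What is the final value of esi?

edi=9
ebx=10
ecx=1
esi=200
ebx=M[200]=21
edi=9+21=30
ebx=M[200]=21
edi=30|21=31
esi=200+4=204
ecx=1+2=3
cmp ecx, 15  (cmp 3,15)
jl top: taken
ebx=M[204]=27
edi=31+27=58
ebx=M[204]=27
edi=58|27=59
esi=204+4=208
ecx=3+2=5
cmp ecx, 15  (cmp 5,15)
jl top: taken
ebx=M[208]=3
edi=59+3=62
ebx=M[208]=3
edi=62|3=63
esi=208+4=212
ecx=5+2=7
cmp ecx, 15  (cmp 7,15)
jl top: taken
ebx=M[212]=5
edi=63+5=68
ebx=M[212]=5
edi=68|5=69
esi=212+4=216
ecx=7+2=9
cmp ecx, 15  (cmp 9,15)
jl top: taken
ebx=M[216]=-8
edi=69+(-8)=61
ebx=M[216]=-8
edi=61|(-8)=-3
esi=216+4=220
ecx=9+2=11
cmp ecx, 15  (cmp 11,15)
jl top: taken
ebx=M[220]=-1
edi=(-3)+(-1)=-4
ebx=M[220]=-1
edi=(-4)|(-1)=-1
esi=220+4=224
ecx=11+2=13
cmp ecx, 15  (cmp 13,15)
jl top: taken
ebx=M[224]=22
edi=(-1)+22=21
ebx=M[224]=22
edi=21|22=23
esi=224+4=228
ecx=13+2=15
cmp ecx, 15  (cmp 15,15)
jl top: not taken
mov [200], ebx → M[200]=22
halt.

228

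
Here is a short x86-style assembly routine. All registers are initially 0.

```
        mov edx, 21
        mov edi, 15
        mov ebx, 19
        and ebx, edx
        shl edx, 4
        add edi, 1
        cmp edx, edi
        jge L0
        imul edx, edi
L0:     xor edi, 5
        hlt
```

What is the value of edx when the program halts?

336

edx=21
edi=15
ebx=19
ebx=19&21=17
edx=21<<4=336
edi=15+1=16
cmp edx, edi  (cmp 336,16)
jge L0: taken
edi=16^5=21
halt.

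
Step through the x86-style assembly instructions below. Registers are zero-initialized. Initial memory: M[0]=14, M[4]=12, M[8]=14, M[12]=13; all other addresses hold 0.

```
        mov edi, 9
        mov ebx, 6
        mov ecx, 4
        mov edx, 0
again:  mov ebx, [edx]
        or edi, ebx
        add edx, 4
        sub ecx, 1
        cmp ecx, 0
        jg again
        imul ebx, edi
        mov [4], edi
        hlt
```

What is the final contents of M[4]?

15

after mov edi, 9: edi=9
after mov ebx, 6: ebx=6
after mov ecx, 4: ecx=4
after mov edx, 0: edx=0
after mov ebx, [edx]: ebx=M[0]=14
after or edi, ebx: edi=9|14=15
after add edx, 4: edx=0+4=4
after sub ecx, 1: ecx=4-1=3
cmp ecx, 0  (cmp 3,0)
jg again: taken
after mov ebx, [edx]: ebx=M[4]=12
after or edi, ebx: edi=15|12=15
after add edx, 4: edx=4+4=8
after sub ecx, 1: ecx=3-1=2
cmp ecx, 0  (cmp 2,0)
jg again: taken
after mov ebx, [edx]: ebx=M[8]=14
after or edi, ebx: edi=15|14=15
after add edx, 4: edx=8+4=12
after sub ecx, 1: ecx=2-1=1
cmp ecx, 0  (cmp 1,0)
jg again: taken
after mov ebx, [edx]: ebx=M[12]=13
after or edi, ebx: edi=15|13=15
after add edx, 4: edx=12+4=16
after sub ecx, 1: ecx=1-1=0
cmp ecx, 0  (cmp 0,0)
jg again: not taken
after imul ebx, edi: ebx=13*15=195
mov [4], edi → M[4]=15
halt.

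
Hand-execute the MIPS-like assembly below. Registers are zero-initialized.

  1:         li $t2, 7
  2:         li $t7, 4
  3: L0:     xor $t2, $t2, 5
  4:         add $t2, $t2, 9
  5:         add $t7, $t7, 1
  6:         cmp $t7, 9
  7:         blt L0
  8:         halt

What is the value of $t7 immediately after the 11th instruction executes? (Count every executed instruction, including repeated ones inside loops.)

6

$t2=7
$t7=4
$t2=7^5=2
$t2=2+9=11
$t7=4+1=5
cmp $t7, 9  (cmp 5,9)
blt L0: taken
$t2=11^5=14
$t2=14+9=23
$t7=5+1=6
cmp $t7, 9  (cmp 6,9)
After step 11: $t7 = 6.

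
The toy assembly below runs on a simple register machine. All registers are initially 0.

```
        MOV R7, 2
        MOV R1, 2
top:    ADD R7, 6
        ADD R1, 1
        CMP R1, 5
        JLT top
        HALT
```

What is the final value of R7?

MOV R7, 2 → R7=2
MOV R1, 2 → R1=2
ADD R7, 6 → R7=2+6=8
ADD R1, 1 → R1=2+1=3
CMP R1, 5  (cmp 3,5)
JLT top: taken
ADD R7, 6 → R7=8+6=14
ADD R1, 1 → R1=3+1=4
CMP R1, 5  (cmp 4,5)
JLT top: taken
ADD R7, 6 → R7=14+6=20
ADD R1, 1 → R1=4+1=5
CMP R1, 5  (cmp 5,5)
JLT top: not taken
halt.

20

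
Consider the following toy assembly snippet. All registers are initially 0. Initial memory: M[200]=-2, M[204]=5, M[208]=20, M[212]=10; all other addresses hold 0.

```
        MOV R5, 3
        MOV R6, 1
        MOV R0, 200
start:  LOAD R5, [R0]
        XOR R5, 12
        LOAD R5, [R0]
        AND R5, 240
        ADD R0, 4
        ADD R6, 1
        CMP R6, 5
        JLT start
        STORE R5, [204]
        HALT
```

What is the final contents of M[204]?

0

MOV R5, 3 → R5=3
MOV R6, 1 → R6=1
MOV R0, 200 → R0=200
LOAD R5, [R0] → R5=M[200]=-2
XOR R5, 12 → R5=(-2)^12=-14
LOAD R5, [R0] → R5=M[200]=-2
AND R5, 240 → R5=(-2)&240=240
ADD R0, 4 → R0=200+4=204
ADD R6, 1 → R6=1+1=2
CMP R6, 5  (cmp 2,5)
JLT start: taken
LOAD R5, [R0] → R5=M[204]=5
XOR R5, 12 → R5=5^12=9
LOAD R5, [R0] → R5=M[204]=5
AND R5, 240 → R5=5&240=0
ADD R0, 4 → R0=204+4=208
ADD R6, 1 → R6=2+1=3
CMP R6, 5  (cmp 3,5)
JLT start: taken
LOAD R5, [R0] → R5=M[208]=20
XOR R5, 12 → R5=20^12=24
LOAD R5, [R0] → R5=M[208]=20
AND R5, 240 → R5=20&240=16
ADD R0, 4 → R0=208+4=212
ADD R6, 1 → R6=3+1=4
CMP R6, 5  (cmp 4,5)
JLT start: taken
LOAD R5, [R0] → R5=M[212]=10
XOR R5, 12 → R5=10^12=6
LOAD R5, [R0] → R5=M[212]=10
AND R5, 240 → R5=10&240=0
ADD R0, 4 → R0=212+4=216
ADD R6, 1 → R6=4+1=5
CMP R6, 5  (cmp 5,5)
JLT start: not taken
STORE R5, [204] → M[204]=0
halt.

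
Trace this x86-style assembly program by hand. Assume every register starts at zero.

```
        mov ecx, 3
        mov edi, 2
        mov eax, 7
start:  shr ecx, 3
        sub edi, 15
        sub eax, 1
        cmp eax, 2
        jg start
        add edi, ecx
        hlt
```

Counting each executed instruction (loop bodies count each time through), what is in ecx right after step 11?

ecx=3
edi=2
eax=7
ecx=3>>3=0
edi=2-15=-13
eax=7-1=6
cmp eax, 2  (cmp 6,2)
jg start: taken
ecx=0>>3=0
edi=(-13)-15=-28
eax=6-1=5
After step 11: ecx = 0.

0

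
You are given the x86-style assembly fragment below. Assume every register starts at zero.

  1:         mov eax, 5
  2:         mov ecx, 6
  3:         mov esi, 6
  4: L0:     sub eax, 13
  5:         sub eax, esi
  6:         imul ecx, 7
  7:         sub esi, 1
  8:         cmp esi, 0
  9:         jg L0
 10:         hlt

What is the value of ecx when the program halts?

705894

after mov eax, 5: eax=5
after mov ecx, 6: ecx=6
after mov esi, 6: esi=6
after sub eax, 13: eax=5-13=-8
after sub eax, esi: eax=(-8)-6=-14
after imul ecx, 7: ecx=6*7=42
after sub esi, 1: esi=6-1=5
cmp esi, 0  (cmp 5,0)
jg L0: taken
after sub eax, 13: eax=(-14)-13=-27
after sub eax, esi: eax=(-27)-5=-32
after imul ecx, 7: ecx=42*7=294
after sub esi, 1: esi=5-1=4
cmp esi, 0  (cmp 4,0)
jg L0: taken
after sub eax, 13: eax=(-32)-13=-45
after sub eax, esi: eax=(-45)-4=-49
after imul ecx, 7: ecx=294*7=2058
after sub esi, 1: esi=4-1=3
cmp esi, 0  (cmp 3,0)
jg L0: taken
after sub eax, 13: eax=(-49)-13=-62
after sub eax, esi: eax=(-62)-3=-65
after imul ecx, 7: ecx=2058*7=14406
after sub esi, 1: esi=3-1=2
cmp esi, 0  (cmp 2,0)
jg L0: taken
after sub eax, 13: eax=(-65)-13=-78
after sub eax, esi: eax=(-78)-2=-80
after imul ecx, 7: ecx=14406*7=100842
after sub esi, 1: esi=2-1=1
cmp esi, 0  (cmp 1,0)
jg L0: taken
after sub eax, 13: eax=(-80)-13=-93
after sub eax, esi: eax=(-93)-1=-94
after imul ecx, 7: ecx=100842*7=705894
after sub esi, 1: esi=1-1=0
cmp esi, 0  (cmp 0,0)
jg L0: not taken
halt.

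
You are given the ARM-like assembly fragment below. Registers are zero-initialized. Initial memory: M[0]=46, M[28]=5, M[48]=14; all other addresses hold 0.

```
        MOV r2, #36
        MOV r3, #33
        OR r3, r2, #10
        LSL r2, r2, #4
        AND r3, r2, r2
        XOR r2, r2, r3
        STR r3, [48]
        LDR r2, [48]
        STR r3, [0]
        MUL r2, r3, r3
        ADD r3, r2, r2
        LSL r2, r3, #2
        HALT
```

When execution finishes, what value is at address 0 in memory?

after MOV r2, #36: r2=36
after MOV r3, #33: r3=33
after OR r3, r2, #10: r3=36|10=46
after LSL r2, r2, #4: r2=36<<4=576
after AND r3, r2, r2: r3=576&576=576
after XOR r2, r2, r3: r2=576^576=0
STR r3, [48] → M[48]=576
after LDR r2, [48]: r2=M[48]=576
STR r3, [0] → M[0]=576
after MUL r2, r3, r3: r2=576*576=331776
after ADD r3, r2, r2: r3=331776+331776=663552
after LSL r2, r3, #2: r2=663552<<2=2654208
halt.

576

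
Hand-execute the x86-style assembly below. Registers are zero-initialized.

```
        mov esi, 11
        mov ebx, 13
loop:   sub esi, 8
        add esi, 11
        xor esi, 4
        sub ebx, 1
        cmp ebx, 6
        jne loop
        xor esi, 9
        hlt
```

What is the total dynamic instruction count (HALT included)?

esi=11
ebx=13
esi=11-8=3
esi=3+11=14
esi=14^4=10
ebx=13-1=12
cmp ebx, 6  (cmp 12,6)
jne loop: taken
esi=10-8=2
esi=2+11=13
esi=13^4=9
ebx=12-1=11
cmp ebx, 6  (cmp 11,6)
jne loop: taken
esi=9-8=1
esi=1+11=12
esi=12^4=8
ebx=11-1=10
cmp ebx, 6  (cmp 10,6)
jne loop: taken
esi=8-8=0
esi=0+11=11
esi=11^4=15
ebx=10-1=9
cmp ebx, 6  (cmp 9,6)
jne loop: taken
esi=15-8=7
esi=7+11=18
esi=18^4=22
ebx=9-1=8
cmp ebx, 6  (cmp 8,6)
jne loop: taken
esi=22-8=14
esi=14+11=25
esi=25^4=29
ebx=8-1=7
cmp ebx, 6  (cmp 7,6)
jne loop: taken
esi=29-8=21
esi=21+11=32
esi=32^4=36
ebx=7-1=6
cmp ebx, 6  (cmp 6,6)
jne loop: not taken
esi=36^9=45
halt.
Total executed instructions: 46.

46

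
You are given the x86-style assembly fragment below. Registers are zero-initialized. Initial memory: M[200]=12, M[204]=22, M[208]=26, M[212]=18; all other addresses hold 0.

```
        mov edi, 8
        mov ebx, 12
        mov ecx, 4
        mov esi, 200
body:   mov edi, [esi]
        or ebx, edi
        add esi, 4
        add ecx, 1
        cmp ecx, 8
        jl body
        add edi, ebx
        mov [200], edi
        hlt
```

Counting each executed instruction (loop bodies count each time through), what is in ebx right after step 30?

mov edi, 8 → edi=8
mov ebx, 12 → ebx=12
mov ecx, 4 → ecx=4
mov esi, 200 → esi=200
mov edi, [esi] → edi=M[200]=12
or ebx, edi → ebx=12|12=12
add esi, 4 → esi=200+4=204
add ecx, 1 → ecx=4+1=5
cmp ecx, 8  (cmp 5,8)
jl body: taken
mov edi, [esi] → edi=M[204]=22
or ebx, edi → ebx=12|22=30
add esi, 4 → esi=204+4=208
add ecx, 1 → ecx=5+1=6
cmp ecx, 8  (cmp 6,8)
jl body: taken
mov edi, [esi] → edi=M[208]=26
or ebx, edi → ebx=30|26=30
add esi, 4 → esi=208+4=212
add ecx, 1 → ecx=6+1=7
cmp ecx, 8  (cmp 7,8)
jl body: taken
mov edi, [esi] → edi=M[212]=18
or ebx, edi → ebx=30|18=30
add esi, 4 → esi=212+4=216
add ecx, 1 → ecx=7+1=8
cmp ecx, 8  (cmp 8,8)
jl body: not taken
add edi, ebx → edi=18+30=48
mov [200], edi → M[200]=48
After step 30: ebx = 30.

30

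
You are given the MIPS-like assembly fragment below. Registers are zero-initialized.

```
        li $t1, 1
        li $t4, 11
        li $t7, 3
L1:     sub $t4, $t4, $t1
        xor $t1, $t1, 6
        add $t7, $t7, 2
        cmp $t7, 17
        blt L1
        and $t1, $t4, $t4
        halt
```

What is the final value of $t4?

li $t1, 1 → $t1=1
li $t4, 11 → $t4=11
li $t7, 3 → $t7=3
sub $t4, $t4, $t1 → $t4=11-1=10
xor $t1, $t1, 6 → $t1=1^6=7
add $t7, $t7, 2 → $t7=3+2=5
cmp $t7, 17  (cmp 5,17)
blt L1: taken
sub $t4, $t4, $t1 → $t4=10-7=3
xor $t1, $t1, 6 → $t1=7^6=1
add $t7, $t7, 2 → $t7=5+2=7
cmp $t7, 17  (cmp 7,17)
blt L1: taken
sub $t4, $t4, $t1 → $t4=3-1=2
xor $t1, $t1, 6 → $t1=1^6=7
add $t7, $t7, 2 → $t7=7+2=9
cmp $t7, 17  (cmp 9,17)
blt L1: taken
sub $t4, $t4, $t1 → $t4=2-7=-5
xor $t1, $t1, 6 → $t1=7^6=1
add $t7, $t7, 2 → $t7=9+2=11
cmp $t7, 17  (cmp 11,17)
blt L1: taken
sub $t4, $t4, $t1 → $t4=(-5)-1=-6
xor $t1, $t1, 6 → $t1=1^6=7
add $t7, $t7, 2 → $t7=11+2=13
cmp $t7, 17  (cmp 13,17)
blt L1: taken
sub $t4, $t4, $t1 → $t4=(-6)-7=-13
xor $t1, $t1, 6 → $t1=7^6=1
add $t7, $t7, 2 → $t7=13+2=15
cmp $t7, 17  (cmp 15,17)
blt L1: taken
sub $t4, $t4, $t1 → $t4=(-13)-1=-14
xor $t1, $t1, 6 → $t1=1^6=7
add $t7, $t7, 2 → $t7=15+2=17
cmp $t7, 17  (cmp 17,17)
blt L1: not taken
and $t1, $t4, $t4 → $t1=(-14)&(-14)=-14
halt.

-14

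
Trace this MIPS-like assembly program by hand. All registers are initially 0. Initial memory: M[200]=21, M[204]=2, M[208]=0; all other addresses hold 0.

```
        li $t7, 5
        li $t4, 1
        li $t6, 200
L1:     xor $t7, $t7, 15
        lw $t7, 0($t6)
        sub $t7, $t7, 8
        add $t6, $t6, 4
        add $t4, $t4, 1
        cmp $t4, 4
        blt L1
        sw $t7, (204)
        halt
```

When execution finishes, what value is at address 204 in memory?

-8

after li $t7, 5: $t7=5
after li $t4, 1: $t4=1
after li $t6, 200: $t6=200
after xor $t7, $t7, 15: $t7=5^15=10
after lw $t7, 0($t6): $t7=M[200]=21
after sub $t7, $t7, 8: $t7=21-8=13
after add $t6, $t6, 4: $t6=200+4=204
after add $t4, $t4, 1: $t4=1+1=2
cmp $t4, 4  (cmp 2,4)
blt L1: taken
after xor $t7, $t7, 15: $t7=13^15=2
after lw $t7, 0($t6): $t7=M[204]=2
after sub $t7, $t7, 8: $t7=2-8=-6
after add $t6, $t6, 4: $t6=204+4=208
after add $t4, $t4, 1: $t4=2+1=3
cmp $t4, 4  (cmp 3,4)
blt L1: taken
after xor $t7, $t7, 15: $t7=(-6)^15=-11
after lw $t7, 0($t6): $t7=M[208]=0
after sub $t7, $t7, 8: $t7=0-8=-8
after add $t6, $t6, 4: $t6=208+4=212
after add $t4, $t4, 1: $t4=3+1=4
cmp $t4, 4  (cmp 4,4)
blt L1: not taken
sw $t7, (204) → M[204]=-8
halt.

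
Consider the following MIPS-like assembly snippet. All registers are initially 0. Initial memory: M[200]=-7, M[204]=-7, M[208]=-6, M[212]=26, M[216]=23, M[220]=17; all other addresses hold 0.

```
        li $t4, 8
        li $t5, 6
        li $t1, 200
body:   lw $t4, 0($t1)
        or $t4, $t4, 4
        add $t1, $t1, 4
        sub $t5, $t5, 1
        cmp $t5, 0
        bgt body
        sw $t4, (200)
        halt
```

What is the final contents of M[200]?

21

$t4=8
$t5=6
$t1=200
$t4=M[200]=-7
$t4=(-7)|4=-3
$t1=200+4=204
$t5=6-1=5
cmp $t5, 0  (cmp 5,0)
bgt body: taken
$t4=M[204]=-7
$t4=(-7)|4=-3
$t1=204+4=208
$t5=5-1=4
cmp $t5, 0  (cmp 4,0)
bgt body: taken
$t4=M[208]=-6
$t4=(-6)|4=-2
$t1=208+4=212
$t5=4-1=3
cmp $t5, 0  (cmp 3,0)
bgt body: taken
$t4=M[212]=26
$t4=26|4=30
$t1=212+4=216
$t5=3-1=2
cmp $t5, 0  (cmp 2,0)
bgt body: taken
$t4=M[216]=23
$t4=23|4=23
$t1=216+4=220
$t5=2-1=1
cmp $t5, 0  (cmp 1,0)
bgt body: taken
$t4=M[220]=17
$t4=17|4=21
$t1=220+4=224
$t5=1-1=0
cmp $t5, 0  (cmp 0,0)
bgt body: not taken
sw $t4, (200) → M[200]=21
halt.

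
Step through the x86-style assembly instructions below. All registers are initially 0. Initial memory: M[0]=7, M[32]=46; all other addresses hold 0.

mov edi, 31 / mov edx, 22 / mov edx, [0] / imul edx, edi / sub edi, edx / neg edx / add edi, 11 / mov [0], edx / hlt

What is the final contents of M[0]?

after mov edi, 31: edi=31
after mov edx, 22: edx=22
after mov edx, [0]: edx=M[0]=7
after imul edx, edi: edx=7*31=217
after sub edi, edx: edi=31-217=-186
after neg edx: edx=-(217)=-217
after add edi, 11: edi=(-186)+11=-175
mov [0], edx → M[0]=-217
halt.

-217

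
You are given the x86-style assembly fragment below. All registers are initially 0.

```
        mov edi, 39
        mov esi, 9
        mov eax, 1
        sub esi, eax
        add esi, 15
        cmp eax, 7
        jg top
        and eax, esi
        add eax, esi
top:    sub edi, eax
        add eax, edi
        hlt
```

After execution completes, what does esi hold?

edi=39
esi=9
eax=1
esi=9-1=8
esi=8+15=23
cmp eax, 7  (cmp 1,7)
jg top: not taken
eax=1&23=1
eax=1+23=24
edi=39-24=15
eax=24+15=39
halt.

23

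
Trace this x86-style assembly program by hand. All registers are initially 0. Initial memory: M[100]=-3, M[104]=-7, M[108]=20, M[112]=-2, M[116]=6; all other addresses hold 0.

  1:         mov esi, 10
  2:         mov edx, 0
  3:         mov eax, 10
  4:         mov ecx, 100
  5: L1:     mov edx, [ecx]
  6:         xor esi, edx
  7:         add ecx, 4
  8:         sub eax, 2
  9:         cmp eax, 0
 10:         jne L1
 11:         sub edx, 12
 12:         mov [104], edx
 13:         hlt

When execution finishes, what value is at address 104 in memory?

mov esi, 10 → esi=10
mov edx, 0 → edx=0
mov eax, 10 → eax=10
mov ecx, 100 → ecx=100
mov edx, [ecx] → edx=M[100]=-3
xor esi, edx → esi=10^(-3)=-9
add ecx, 4 → ecx=100+4=104
sub eax, 2 → eax=10-2=8
cmp eax, 0  (cmp 8,0)
jne L1: taken
mov edx, [ecx] → edx=M[104]=-7
xor esi, edx → esi=(-9)^(-7)=14
add ecx, 4 → ecx=104+4=108
sub eax, 2 → eax=8-2=6
cmp eax, 0  (cmp 6,0)
jne L1: taken
mov edx, [ecx] → edx=M[108]=20
xor esi, edx → esi=14^20=26
add ecx, 4 → ecx=108+4=112
sub eax, 2 → eax=6-2=4
cmp eax, 0  (cmp 4,0)
jne L1: taken
mov edx, [ecx] → edx=M[112]=-2
xor esi, edx → esi=26^(-2)=-28
add ecx, 4 → ecx=112+4=116
sub eax, 2 → eax=4-2=2
cmp eax, 0  (cmp 2,0)
jne L1: taken
mov edx, [ecx] → edx=M[116]=6
xor esi, edx → esi=(-28)^6=-30
add ecx, 4 → ecx=116+4=120
sub eax, 2 → eax=2-2=0
cmp eax, 0  (cmp 0,0)
jne L1: not taken
sub edx, 12 → edx=6-12=-6
mov [104], edx → M[104]=-6
halt.

-6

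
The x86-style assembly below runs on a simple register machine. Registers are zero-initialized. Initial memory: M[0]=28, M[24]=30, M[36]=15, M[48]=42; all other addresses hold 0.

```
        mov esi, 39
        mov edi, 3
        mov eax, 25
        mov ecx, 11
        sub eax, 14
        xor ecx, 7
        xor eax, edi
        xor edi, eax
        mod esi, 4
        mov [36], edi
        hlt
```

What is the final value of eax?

mov esi, 39 → esi=39
mov edi, 3 → edi=3
mov eax, 25 → eax=25
mov ecx, 11 → ecx=11
sub eax, 14 → eax=25-14=11
xor ecx, 7 → ecx=11^7=12
xor eax, edi → eax=11^3=8
xor edi, eax → edi=3^8=11
mod esi, 4 → esi=39%4=3
mov [36], edi → M[36]=11
halt.

8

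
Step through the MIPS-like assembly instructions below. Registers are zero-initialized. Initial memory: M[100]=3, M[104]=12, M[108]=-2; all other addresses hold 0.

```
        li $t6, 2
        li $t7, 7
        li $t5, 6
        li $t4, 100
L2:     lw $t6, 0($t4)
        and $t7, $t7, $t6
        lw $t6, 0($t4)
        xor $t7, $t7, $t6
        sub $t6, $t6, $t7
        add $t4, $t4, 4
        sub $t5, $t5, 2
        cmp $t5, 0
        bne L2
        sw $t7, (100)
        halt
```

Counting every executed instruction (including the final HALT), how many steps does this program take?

li $t6, 2 → $t6=2
li $t7, 7 → $t7=7
li $t5, 6 → $t5=6
li $t4, 100 → $t4=100
lw $t6, 0($t4) → $t6=M[100]=3
and $t7, $t7, $t6 → $t7=7&3=3
lw $t6, 0($t4) → $t6=M[100]=3
xor $t7, $t7, $t6 → $t7=3^3=0
sub $t6, $t6, $t7 → $t6=3-0=3
add $t4, $t4, 4 → $t4=100+4=104
sub $t5, $t5, 2 → $t5=6-2=4
cmp $t5, 0  (cmp 4,0)
bne L2: taken
lw $t6, 0($t4) → $t6=M[104]=12
and $t7, $t7, $t6 → $t7=0&12=0
lw $t6, 0($t4) → $t6=M[104]=12
xor $t7, $t7, $t6 → $t7=0^12=12
sub $t6, $t6, $t7 → $t6=12-12=0
add $t4, $t4, 4 → $t4=104+4=108
sub $t5, $t5, 2 → $t5=4-2=2
cmp $t5, 0  (cmp 2,0)
bne L2: taken
lw $t6, 0($t4) → $t6=M[108]=-2
and $t7, $t7, $t6 → $t7=12&(-2)=12
lw $t6, 0($t4) → $t6=M[108]=-2
xor $t7, $t7, $t6 → $t7=12^(-2)=-14
sub $t6, $t6, $t7 → $t6=(-2)-(-14)=12
add $t4, $t4, 4 → $t4=108+4=112
sub $t5, $t5, 2 → $t5=2-2=0
cmp $t5, 0  (cmp 0,0)
bne L2: not taken
sw $t7, (100) → M[100]=-14
halt.
Total executed instructions: 33.

33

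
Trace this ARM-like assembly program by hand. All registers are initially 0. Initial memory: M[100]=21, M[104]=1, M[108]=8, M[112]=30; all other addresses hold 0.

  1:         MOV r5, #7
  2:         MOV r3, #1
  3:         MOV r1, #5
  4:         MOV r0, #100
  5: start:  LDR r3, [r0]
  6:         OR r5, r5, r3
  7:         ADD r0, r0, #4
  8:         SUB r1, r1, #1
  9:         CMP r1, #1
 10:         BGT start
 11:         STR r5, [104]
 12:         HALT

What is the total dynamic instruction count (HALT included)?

r5=7
r3=1
r1=5
r0=100
r3=M[100]=21
r5=7|21=23
r0=100+4=104
r1=5-1=4
CMP r1, #1  (cmp 4,1)
BGT start: taken
r3=M[104]=1
r5=23|1=23
r0=104+4=108
r1=4-1=3
CMP r1, #1  (cmp 3,1)
BGT start: taken
r3=M[108]=8
r5=23|8=31
r0=108+4=112
r1=3-1=2
CMP r1, #1  (cmp 2,1)
BGT start: taken
r3=M[112]=30
r5=31|30=31
r0=112+4=116
r1=2-1=1
CMP r1, #1  (cmp 1,1)
BGT start: not taken
STR r5, [104] → M[104]=31
halt.
Total executed instructions: 30.

30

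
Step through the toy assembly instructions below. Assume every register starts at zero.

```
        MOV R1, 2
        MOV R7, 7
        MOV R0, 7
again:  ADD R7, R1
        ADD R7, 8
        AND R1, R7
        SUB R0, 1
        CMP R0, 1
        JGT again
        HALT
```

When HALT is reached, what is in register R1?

MOV R1, 2 → R1=2
MOV R7, 7 → R7=7
MOV R0, 7 → R0=7
ADD R7, R1 → R7=7+2=9
ADD R7, 8 → R7=9+8=17
AND R1, R7 → R1=2&17=0
SUB R0, 1 → R0=7-1=6
CMP R0, 1  (cmp 6,1)
JGT again: taken
ADD R7, R1 → R7=17+0=17
ADD R7, 8 → R7=17+8=25
AND R1, R7 → R1=0&25=0
SUB R0, 1 → R0=6-1=5
CMP R0, 1  (cmp 5,1)
JGT again: taken
ADD R7, R1 → R7=25+0=25
ADD R7, 8 → R7=25+8=33
AND R1, R7 → R1=0&33=0
SUB R0, 1 → R0=5-1=4
CMP R0, 1  (cmp 4,1)
JGT again: taken
ADD R7, R1 → R7=33+0=33
ADD R7, 8 → R7=33+8=41
AND R1, R7 → R1=0&41=0
SUB R0, 1 → R0=4-1=3
CMP R0, 1  (cmp 3,1)
JGT again: taken
ADD R7, R1 → R7=41+0=41
ADD R7, 8 → R7=41+8=49
AND R1, R7 → R1=0&49=0
SUB R0, 1 → R0=3-1=2
CMP R0, 1  (cmp 2,1)
JGT again: taken
ADD R7, R1 → R7=49+0=49
ADD R7, 8 → R7=49+8=57
AND R1, R7 → R1=0&57=0
SUB R0, 1 → R0=2-1=1
CMP R0, 1  (cmp 1,1)
JGT again: not taken
halt.

0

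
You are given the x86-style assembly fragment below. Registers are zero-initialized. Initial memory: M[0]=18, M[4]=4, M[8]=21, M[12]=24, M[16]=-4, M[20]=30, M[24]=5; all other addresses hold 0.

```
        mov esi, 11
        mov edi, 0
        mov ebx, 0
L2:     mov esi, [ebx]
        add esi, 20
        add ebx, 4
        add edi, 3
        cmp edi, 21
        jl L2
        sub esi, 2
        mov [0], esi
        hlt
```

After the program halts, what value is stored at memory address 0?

mov esi, 11 → esi=11
mov edi, 0 → edi=0
mov ebx, 0 → ebx=0
mov esi, [ebx] → esi=M[0]=18
add esi, 20 → esi=18+20=38
add ebx, 4 → ebx=0+4=4
add edi, 3 → edi=0+3=3
cmp edi, 21  (cmp 3,21)
jl L2: taken
mov esi, [ebx] → esi=M[4]=4
add esi, 20 → esi=4+20=24
add ebx, 4 → ebx=4+4=8
add edi, 3 → edi=3+3=6
cmp edi, 21  (cmp 6,21)
jl L2: taken
mov esi, [ebx] → esi=M[8]=21
add esi, 20 → esi=21+20=41
add ebx, 4 → ebx=8+4=12
add edi, 3 → edi=6+3=9
cmp edi, 21  (cmp 9,21)
jl L2: taken
mov esi, [ebx] → esi=M[12]=24
add esi, 20 → esi=24+20=44
add ebx, 4 → ebx=12+4=16
add edi, 3 → edi=9+3=12
cmp edi, 21  (cmp 12,21)
jl L2: taken
mov esi, [ebx] → esi=M[16]=-4
add esi, 20 → esi=(-4)+20=16
add ebx, 4 → ebx=16+4=20
add edi, 3 → edi=12+3=15
cmp edi, 21  (cmp 15,21)
jl L2: taken
mov esi, [ebx] → esi=M[20]=30
add esi, 20 → esi=30+20=50
add ebx, 4 → ebx=20+4=24
add edi, 3 → edi=15+3=18
cmp edi, 21  (cmp 18,21)
jl L2: taken
mov esi, [ebx] → esi=M[24]=5
add esi, 20 → esi=5+20=25
add ebx, 4 → ebx=24+4=28
add edi, 3 → edi=18+3=21
cmp edi, 21  (cmp 21,21)
jl L2: not taken
sub esi, 2 → esi=25-2=23
mov [0], esi → M[0]=23
halt.

23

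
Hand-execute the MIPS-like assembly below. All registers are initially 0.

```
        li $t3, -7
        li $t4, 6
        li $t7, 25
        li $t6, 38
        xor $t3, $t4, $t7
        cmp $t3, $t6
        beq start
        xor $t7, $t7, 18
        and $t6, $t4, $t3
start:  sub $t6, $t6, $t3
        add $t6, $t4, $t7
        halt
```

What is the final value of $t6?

17

after li $t3, -7: $t3=-7
after li $t4, 6: $t4=6
after li $t7, 25: $t7=25
after li $t6, 38: $t6=38
after xor $t3, $t4, $t7: $t3=6^25=31
cmp $t3, $t6  (cmp 31,38)
beq start: not taken
after xor $t7, $t7, 18: $t7=25^18=11
after and $t6, $t4, $t3: $t6=6&31=6
after sub $t6, $t6, $t3: $t6=6-31=-25
after add $t6, $t4, $t7: $t6=6+11=17
halt.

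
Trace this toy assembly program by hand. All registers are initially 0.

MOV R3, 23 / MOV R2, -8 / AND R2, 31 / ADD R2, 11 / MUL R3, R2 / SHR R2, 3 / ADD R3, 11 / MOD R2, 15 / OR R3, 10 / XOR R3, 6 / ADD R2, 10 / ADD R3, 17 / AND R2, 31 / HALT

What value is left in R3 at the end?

after MOV R3, 23: R3=23
after MOV R2, -8: R2=-8
after AND R2, 31: R2=(-8)&31=24
after ADD R2, 11: R2=24+11=35
after MUL R3, R2: R3=23*35=805
after SHR R2, 3: R2=35>>3=4
after ADD R3, 11: R3=805+11=816
after MOD R2, 15: R2=4%15=4
after OR R3, 10: R3=816|10=826
after XOR R3, 6: R3=826^6=828
after ADD R2, 10: R2=4+10=14
after ADD R3, 17: R3=828+17=845
after AND R2, 31: R2=14&31=14
halt.

845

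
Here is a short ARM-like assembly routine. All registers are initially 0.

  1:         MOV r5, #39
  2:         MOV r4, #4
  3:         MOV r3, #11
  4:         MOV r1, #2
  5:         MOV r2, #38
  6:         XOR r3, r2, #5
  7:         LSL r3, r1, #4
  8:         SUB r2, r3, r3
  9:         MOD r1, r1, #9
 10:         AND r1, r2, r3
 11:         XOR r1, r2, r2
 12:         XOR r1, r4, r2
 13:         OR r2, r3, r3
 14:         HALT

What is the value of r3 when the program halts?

32

after MOV r5, #39: r5=39
after MOV r4, #4: r4=4
after MOV r3, #11: r3=11
after MOV r1, #2: r1=2
after MOV r2, #38: r2=38
after XOR r3, r2, #5: r3=38^5=35
after LSL r3, r1, #4: r3=2<<4=32
after SUB r2, r3, r3: r2=32-32=0
after MOD r1, r1, #9: r1=2%9=2
after AND r1, r2, r3: r1=0&32=0
after XOR r1, r2, r2: r1=0^0=0
after XOR r1, r4, r2: r1=4^0=4
after OR r2, r3, r3: r2=32|32=32
halt.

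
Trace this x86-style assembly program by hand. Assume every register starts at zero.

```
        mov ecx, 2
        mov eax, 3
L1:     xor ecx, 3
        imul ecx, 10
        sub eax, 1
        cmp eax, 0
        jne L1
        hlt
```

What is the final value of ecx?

ecx=2
eax=3
ecx=2^3=1
ecx=1*10=10
eax=3-1=2
cmp eax, 0  (cmp 2,0)
jne L1: taken
ecx=10^3=9
ecx=9*10=90
eax=2-1=1
cmp eax, 0  (cmp 1,0)
jne L1: taken
ecx=90^3=89
ecx=89*10=890
eax=1-1=0
cmp eax, 0  (cmp 0,0)
jne L1: not taken
halt.

890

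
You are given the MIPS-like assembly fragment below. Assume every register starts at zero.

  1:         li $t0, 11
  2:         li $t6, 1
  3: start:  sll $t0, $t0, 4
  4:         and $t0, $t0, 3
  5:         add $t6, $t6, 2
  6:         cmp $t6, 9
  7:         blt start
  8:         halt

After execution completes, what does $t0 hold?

0

after li $t0, 11: $t0=11
after li $t6, 1: $t6=1
after sll $t0, $t0, 4: $t0=11<<4=176
after and $t0, $t0, 3: $t0=176&3=0
after add $t6, $t6, 2: $t6=1+2=3
cmp $t6, 9  (cmp 3,9)
blt start: taken
after sll $t0, $t0, 4: $t0=0<<4=0
after and $t0, $t0, 3: $t0=0&3=0
after add $t6, $t6, 2: $t6=3+2=5
cmp $t6, 9  (cmp 5,9)
blt start: taken
after sll $t0, $t0, 4: $t0=0<<4=0
after and $t0, $t0, 3: $t0=0&3=0
after add $t6, $t6, 2: $t6=5+2=7
cmp $t6, 9  (cmp 7,9)
blt start: taken
after sll $t0, $t0, 4: $t0=0<<4=0
after and $t0, $t0, 3: $t0=0&3=0
after add $t6, $t6, 2: $t6=7+2=9
cmp $t6, 9  (cmp 9,9)
blt start: not taken
halt.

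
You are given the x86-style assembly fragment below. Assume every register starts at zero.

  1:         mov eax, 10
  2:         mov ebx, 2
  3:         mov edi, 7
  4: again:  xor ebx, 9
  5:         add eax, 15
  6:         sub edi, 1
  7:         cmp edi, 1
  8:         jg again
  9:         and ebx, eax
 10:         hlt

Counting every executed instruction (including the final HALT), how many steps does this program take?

35

mov eax, 10 → eax=10
mov ebx, 2 → ebx=2
mov edi, 7 → edi=7
xor ebx, 9 → ebx=2^9=11
add eax, 15 → eax=10+15=25
sub edi, 1 → edi=7-1=6
cmp edi, 1  (cmp 6,1)
jg again: taken
xor ebx, 9 → ebx=11^9=2
add eax, 15 → eax=25+15=40
sub edi, 1 → edi=6-1=5
cmp edi, 1  (cmp 5,1)
jg again: taken
xor ebx, 9 → ebx=2^9=11
add eax, 15 → eax=40+15=55
sub edi, 1 → edi=5-1=4
cmp edi, 1  (cmp 4,1)
jg again: taken
xor ebx, 9 → ebx=11^9=2
add eax, 15 → eax=55+15=70
sub edi, 1 → edi=4-1=3
cmp edi, 1  (cmp 3,1)
jg again: taken
xor ebx, 9 → ebx=2^9=11
add eax, 15 → eax=70+15=85
sub edi, 1 → edi=3-1=2
cmp edi, 1  (cmp 2,1)
jg again: taken
xor ebx, 9 → ebx=11^9=2
add eax, 15 → eax=85+15=100
sub edi, 1 → edi=2-1=1
cmp edi, 1  (cmp 1,1)
jg again: not taken
and ebx, eax → ebx=2&100=0
halt.
Total executed instructions: 35.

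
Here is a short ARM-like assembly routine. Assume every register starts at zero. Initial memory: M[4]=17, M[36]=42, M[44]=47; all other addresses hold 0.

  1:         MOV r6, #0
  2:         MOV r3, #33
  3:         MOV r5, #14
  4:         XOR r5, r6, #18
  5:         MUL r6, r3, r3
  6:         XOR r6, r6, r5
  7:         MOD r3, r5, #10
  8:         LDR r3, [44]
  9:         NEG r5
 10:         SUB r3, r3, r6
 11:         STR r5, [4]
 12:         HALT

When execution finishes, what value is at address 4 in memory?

-18

MOV r6, #0 → r6=0
MOV r3, #33 → r3=33
MOV r5, #14 → r5=14
XOR r5, r6, #18 → r5=0^18=18
MUL r6, r3, r3 → r6=33*33=1089
XOR r6, r6, r5 → r6=1089^18=1107
MOD r3, r5, #10 → r3=18%10=8
LDR r3, [44] → r3=M[44]=47
NEG r5 → r5=-(18)=-18
SUB r3, r3, r6 → r3=47-1107=-1060
STR r5, [4] → M[4]=-18
halt.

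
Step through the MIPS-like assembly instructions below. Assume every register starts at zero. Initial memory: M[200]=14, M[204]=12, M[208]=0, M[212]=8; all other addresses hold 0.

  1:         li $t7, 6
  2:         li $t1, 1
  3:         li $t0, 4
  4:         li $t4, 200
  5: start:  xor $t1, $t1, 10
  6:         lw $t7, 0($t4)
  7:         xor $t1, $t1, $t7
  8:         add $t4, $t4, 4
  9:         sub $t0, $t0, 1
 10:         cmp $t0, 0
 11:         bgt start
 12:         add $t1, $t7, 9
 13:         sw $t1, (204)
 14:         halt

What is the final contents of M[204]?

li $t7, 6 → $t7=6
li $t1, 1 → $t1=1
li $t0, 4 → $t0=4
li $t4, 200 → $t4=200
xor $t1, $t1, 10 → $t1=1^10=11
lw $t7, 0($t4) → $t7=M[200]=14
xor $t1, $t1, $t7 → $t1=11^14=5
add $t4, $t4, 4 → $t4=200+4=204
sub $t0, $t0, 1 → $t0=4-1=3
cmp $t0, 0  (cmp 3,0)
bgt start: taken
xor $t1, $t1, 10 → $t1=5^10=15
lw $t7, 0($t4) → $t7=M[204]=12
xor $t1, $t1, $t7 → $t1=15^12=3
add $t4, $t4, 4 → $t4=204+4=208
sub $t0, $t0, 1 → $t0=3-1=2
cmp $t0, 0  (cmp 2,0)
bgt start: taken
xor $t1, $t1, 10 → $t1=3^10=9
lw $t7, 0($t4) → $t7=M[208]=0
xor $t1, $t1, $t7 → $t1=9^0=9
add $t4, $t4, 4 → $t4=208+4=212
sub $t0, $t0, 1 → $t0=2-1=1
cmp $t0, 0  (cmp 1,0)
bgt start: taken
xor $t1, $t1, 10 → $t1=9^10=3
lw $t7, 0($t4) → $t7=M[212]=8
xor $t1, $t1, $t7 → $t1=3^8=11
add $t4, $t4, 4 → $t4=212+4=216
sub $t0, $t0, 1 → $t0=1-1=0
cmp $t0, 0  (cmp 0,0)
bgt start: not taken
add $t1, $t7, 9 → $t1=8+9=17
sw $t1, (204) → M[204]=17
halt.

17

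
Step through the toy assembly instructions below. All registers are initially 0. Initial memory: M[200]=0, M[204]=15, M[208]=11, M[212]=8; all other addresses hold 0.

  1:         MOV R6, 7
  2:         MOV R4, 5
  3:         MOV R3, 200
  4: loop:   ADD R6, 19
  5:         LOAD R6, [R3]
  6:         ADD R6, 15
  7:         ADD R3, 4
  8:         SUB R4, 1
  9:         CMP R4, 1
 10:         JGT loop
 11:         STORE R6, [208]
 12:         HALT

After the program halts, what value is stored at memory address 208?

23

after MOV R6, 7: R6=7
after MOV R4, 5: R4=5
after MOV R3, 200: R3=200
after ADD R6, 19: R6=7+19=26
after LOAD R6, [R3]: R6=M[200]=0
after ADD R6, 15: R6=0+15=15
after ADD R3, 4: R3=200+4=204
after SUB R4, 1: R4=5-1=4
CMP R4, 1  (cmp 4,1)
JGT loop: taken
after ADD R6, 19: R6=15+19=34
after LOAD R6, [R3]: R6=M[204]=15
after ADD R6, 15: R6=15+15=30
after ADD R3, 4: R3=204+4=208
after SUB R4, 1: R4=4-1=3
CMP R4, 1  (cmp 3,1)
JGT loop: taken
after ADD R6, 19: R6=30+19=49
after LOAD R6, [R3]: R6=M[208]=11
after ADD R6, 15: R6=11+15=26
after ADD R3, 4: R3=208+4=212
after SUB R4, 1: R4=3-1=2
CMP R4, 1  (cmp 2,1)
JGT loop: taken
after ADD R6, 19: R6=26+19=45
after LOAD R6, [R3]: R6=M[212]=8
after ADD R6, 15: R6=8+15=23
after ADD R3, 4: R3=212+4=216
after SUB R4, 1: R4=2-1=1
CMP R4, 1  (cmp 1,1)
JGT loop: not taken
STORE R6, [208] → M[208]=23
halt.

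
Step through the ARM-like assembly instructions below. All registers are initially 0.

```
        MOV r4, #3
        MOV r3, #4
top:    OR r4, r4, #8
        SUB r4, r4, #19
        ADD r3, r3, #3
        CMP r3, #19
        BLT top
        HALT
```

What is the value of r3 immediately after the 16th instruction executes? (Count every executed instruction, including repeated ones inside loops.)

13

MOV r4, #3 → r4=3
MOV r3, #4 → r3=4
OR r4, r4, #8 → r4=3|8=11
SUB r4, r4, #19 → r4=11-19=-8
ADD r3, r3, #3 → r3=4+3=7
CMP r3, #19  (cmp 7,19)
BLT top: taken
OR r4, r4, #8 → r4=(-8)|8=-8
SUB r4, r4, #19 → r4=(-8)-19=-27
ADD r3, r3, #3 → r3=7+3=10
CMP r3, #19  (cmp 10,19)
BLT top: taken
OR r4, r4, #8 → r4=(-27)|8=-19
SUB r4, r4, #19 → r4=(-19)-19=-38
ADD r3, r3, #3 → r3=10+3=13
CMP r3, #19  (cmp 13,19)
After step 16: r3 = 13.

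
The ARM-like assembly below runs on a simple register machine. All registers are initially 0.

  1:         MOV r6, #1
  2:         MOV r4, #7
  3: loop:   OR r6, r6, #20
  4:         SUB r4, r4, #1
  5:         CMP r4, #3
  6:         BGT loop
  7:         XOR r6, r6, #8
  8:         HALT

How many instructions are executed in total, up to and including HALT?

20

MOV r6, #1 → r6=1
MOV r4, #7 → r4=7
OR r6, r6, #20 → r6=1|20=21
SUB r4, r4, #1 → r4=7-1=6
CMP r4, #3  (cmp 6,3)
BGT loop: taken
OR r6, r6, #20 → r6=21|20=21
SUB r4, r4, #1 → r4=6-1=5
CMP r4, #3  (cmp 5,3)
BGT loop: taken
OR r6, r6, #20 → r6=21|20=21
SUB r4, r4, #1 → r4=5-1=4
CMP r4, #3  (cmp 4,3)
BGT loop: taken
OR r6, r6, #20 → r6=21|20=21
SUB r4, r4, #1 → r4=4-1=3
CMP r4, #3  (cmp 3,3)
BGT loop: not taken
XOR r6, r6, #8 → r6=21^8=29
halt.
Total executed instructions: 20.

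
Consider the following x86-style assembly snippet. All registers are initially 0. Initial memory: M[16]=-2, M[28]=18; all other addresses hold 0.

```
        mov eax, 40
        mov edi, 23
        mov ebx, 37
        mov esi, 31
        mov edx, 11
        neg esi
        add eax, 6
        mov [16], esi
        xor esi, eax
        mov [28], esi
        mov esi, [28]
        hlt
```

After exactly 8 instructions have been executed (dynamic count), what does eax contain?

46

after mov eax, 40: eax=40
after mov edi, 23: edi=23
after mov ebx, 37: ebx=37
after mov esi, 31: esi=31
after mov edx, 11: edx=11
after neg esi: esi=-(31)=-31
after add eax, 6: eax=40+6=46
mov [16], esi → M[16]=-31
After step 8: eax = 46.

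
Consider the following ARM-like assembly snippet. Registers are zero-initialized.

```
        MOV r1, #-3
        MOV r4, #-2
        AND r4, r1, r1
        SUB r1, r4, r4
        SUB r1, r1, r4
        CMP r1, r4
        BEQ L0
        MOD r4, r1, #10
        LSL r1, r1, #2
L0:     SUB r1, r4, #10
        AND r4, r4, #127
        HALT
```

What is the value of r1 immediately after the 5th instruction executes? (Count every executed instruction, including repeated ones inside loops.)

after MOV r1, #-3: r1=-3
after MOV r4, #-2: r4=-2
after AND r4, r1, r1: r4=(-3)&(-3)=-3
after SUB r1, r4, r4: r1=(-3)-(-3)=0
after SUB r1, r1, r4: r1=0-(-3)=3
After step 5: r1 = 3.

3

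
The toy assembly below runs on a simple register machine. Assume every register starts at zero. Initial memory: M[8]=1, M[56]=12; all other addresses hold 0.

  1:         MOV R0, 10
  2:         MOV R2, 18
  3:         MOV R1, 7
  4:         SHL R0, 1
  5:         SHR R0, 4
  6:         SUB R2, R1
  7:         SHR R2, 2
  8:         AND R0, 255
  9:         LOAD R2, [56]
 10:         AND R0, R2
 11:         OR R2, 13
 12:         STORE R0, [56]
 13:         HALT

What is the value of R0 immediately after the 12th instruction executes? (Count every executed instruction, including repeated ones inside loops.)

0

after MOV R0, 10: R0=10
after MOV R2, 18: R2=18
after MOV R1, 7: R1=7
after SHL R0, 1: R0=10<<1=20
after SHR R0, 4: R0=20>>4=1
after SUB R2, R1: R2=18-7=11
after SHR R2, 2: R2=11>>2=2
after AND R0, 255: R0=1&255=1
after LOAD R2, [56]: R2=M[56]=12
after AND R0, R2: R0=1&12=0
after OR R2, 13: R2=12|13=13
STORE R0, [56] → M[56]=0
After step 12: R0 = 0.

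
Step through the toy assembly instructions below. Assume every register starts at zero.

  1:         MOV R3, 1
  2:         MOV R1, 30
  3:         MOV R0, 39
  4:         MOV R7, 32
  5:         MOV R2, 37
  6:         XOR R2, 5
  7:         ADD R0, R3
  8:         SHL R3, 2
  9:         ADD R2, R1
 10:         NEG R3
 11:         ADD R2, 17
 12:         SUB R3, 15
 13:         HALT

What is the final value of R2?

R3=1
R1=30
R0=39
R7=32
R2=37
R2=37^5=32
R0=39+1=40
R3=1<<2=4
R2=32+30=62
R3=-(4)=-4
R2=62+17=79
R3=(-4)-15=-19
halt.

79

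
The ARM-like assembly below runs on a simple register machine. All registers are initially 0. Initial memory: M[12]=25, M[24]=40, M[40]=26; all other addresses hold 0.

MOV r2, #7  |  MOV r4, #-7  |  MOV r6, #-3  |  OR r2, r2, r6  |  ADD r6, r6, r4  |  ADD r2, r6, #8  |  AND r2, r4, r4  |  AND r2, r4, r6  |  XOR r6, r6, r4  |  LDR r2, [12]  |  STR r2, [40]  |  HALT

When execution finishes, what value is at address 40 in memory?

r2=7
r4=-7
r6=-3
r2=7|(-3)=-1
r6=(-3)+(-7)=-10
r2=(-10)+8=-2
r2=(-7)&(-7)=-7
r2=(-7)&(-10)=-16
r6=(-10)^(-7)=15
r2=M[12]=25
STR r2, [40] → M[40]=25
halt.

25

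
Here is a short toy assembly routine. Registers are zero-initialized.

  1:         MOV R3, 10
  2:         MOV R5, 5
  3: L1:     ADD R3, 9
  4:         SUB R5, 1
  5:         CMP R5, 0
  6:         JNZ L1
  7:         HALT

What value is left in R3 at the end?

55

R3=10
R5=5
R3=10+9=19
R5=5-1=4
CMP R5, 0  (cmp 4,0)
JNZ L1: taken
R3=19+9=28
R5=4-1=3
CMP R5, 0  (cmp 3,0)
JNZ L1: taken
R3=28+9=37
R5=3-1=2
CMP R5, 0  (cmp 2,0)
JNZ L1: taken
R3=37+9=46
R5=2-1=1
CMP R5, 0  (cmp 1,0)
JNZ L1: taken
R3=46+9=55
R5=1-1=0
CMP R5, 0  (cmp 0,0)
JNZ L1: not taken
halt.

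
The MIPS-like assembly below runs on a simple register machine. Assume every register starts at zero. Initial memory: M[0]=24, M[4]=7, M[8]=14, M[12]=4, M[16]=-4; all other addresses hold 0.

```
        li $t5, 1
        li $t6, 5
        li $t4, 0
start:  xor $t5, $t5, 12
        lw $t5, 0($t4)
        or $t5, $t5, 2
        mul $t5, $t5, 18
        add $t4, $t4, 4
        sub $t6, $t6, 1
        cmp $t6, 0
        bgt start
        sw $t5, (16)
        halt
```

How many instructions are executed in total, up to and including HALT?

$t5=1
$t6=5
$t4=0
$t5=1^12=13
$t5=M[0]=24
$t5=24|2=26
$t5=26*18=468
$t4=0+4=4
$t6=5-1=4
cmp $t6, 0  (cmp 4,0)
bgt start: taken
$t5=468^12=472
$t5=M[4]=7
$t5=7|2=7
$t5=7*18=126
$t4=4+4=8
$t6=4-1=3
cmp $t6, 0  (cmp 3,0)
bgt start: taken
$t5=126^12=114
$t5=M[8]=14
$t5=14|2=14
$t5=14*18=252
$t4=8+4=12
$t6=3-1=2
cmp $t6, 0  (cmp 2,0)
bgt start: taken
$t5=252^12=240
$t5=M[12]=4
$t5=4|2=6
$t5=6*18=108
$t4=12+4=16
$t6=2-1=1
cmp $t6, 0  (cmp 1,0)
bgt start: taken
$t5=108^12=96
$t5=M[16]=-4
$t5=(-4)|2=-2
$t5=(-2)*18=-36
$t4=16+4=20
$t6=1-1=0
cmp $t6, 0  (cmp 0,0)
bgt start: not taken
sw $t5, (16) → M[16]=-36
halt.
Total executed instructions: 45.

45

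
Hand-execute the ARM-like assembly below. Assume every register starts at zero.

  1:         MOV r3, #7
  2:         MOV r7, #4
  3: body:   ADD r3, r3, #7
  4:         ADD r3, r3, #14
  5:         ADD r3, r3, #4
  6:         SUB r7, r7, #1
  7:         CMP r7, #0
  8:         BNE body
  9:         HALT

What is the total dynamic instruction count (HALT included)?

r3=7
r7=4
r3=7+7=14
r3=14+14=28
r3=28+4=32
r7=4-1=3
CMP r7, #0  (cmp 3,0)
BNE body: taken
r3=32+7=39
r3=39+14=53
r3=53+4=57
r7=3-1=2
CMP r7, #0  (cmp 2,0)
BNE body: taken
r3=57+7=64
r3=64+14=78
r3=78+4=82
r7=2-1=1
CMP r7, #0  (cmp 1,0)
BNE body: taken
r3=82+7=89
r3=89+14=103
r3=103+4=107
r7=1-1=0
CMP r7, #0  (cmp 0,0)
BNE body: not taken
halt.
Total executed instructions: 27.

27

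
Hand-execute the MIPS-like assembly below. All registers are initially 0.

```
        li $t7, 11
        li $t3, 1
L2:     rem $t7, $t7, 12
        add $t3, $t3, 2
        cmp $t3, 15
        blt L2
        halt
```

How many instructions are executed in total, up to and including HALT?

li $t7, 11 → $t7=11
li $t3, 1 → $t3=1
rem $t7, $t7, 12 → $t7=11%12=11
add $t3, $t3, 2 → $t3=1+2=3
cmp $t3, 15  (cmp 3,15)
blt L2: taken
rem $t7, $t7, 12 → $t7=11%12=11
add $t3, $t3, 2 → $t3=3+2=5
cmp $t3, 15  (cmp 5,15)
blt L2: taken
rem $t7, $t7, 12 → $t7=11%12=11
add $t3, $t3, 2 → $t3=5+2=7
cmp $t3, 15  (cmp 7,15)
blt L2: taken
rem $t7, $t7, 12 → $t7=11%12=11
add $t3, $t3, 2 → $t3=7+2=9
cmp $t3, 15  (cmp 9,15)
blt L2: taken
rem $t7, $t7, 12 → $t7=11%12=11
add $t3, $t3, 2 → $t3=9+2=11
cmp $t3, 15  (cmp 11,15)
blt L2: taken
rem $t7, $t7, 12 → $t7=11%12=11
add $t3, $t3, 2 → $t3=11+2=13
cmp $t3, 15  (cmp 13,15)
blt L2: taken
rem $t7, $t7, 12 → $t7=11%12=11
add $t3, $t3, 2 → $t3=13+2=15
cmp $t3, 15  (cmp 15,15)
blt L2: not taken
halt.
Total executed instructions: 31.

31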